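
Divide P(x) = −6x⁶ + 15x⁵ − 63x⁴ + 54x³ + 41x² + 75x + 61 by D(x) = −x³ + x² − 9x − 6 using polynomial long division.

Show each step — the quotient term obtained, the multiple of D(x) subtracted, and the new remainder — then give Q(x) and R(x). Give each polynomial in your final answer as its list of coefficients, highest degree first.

Step 1: lead(−6x⁶ + 15x⁵ − 63x⁴ + 54x³ + 41x² + 75x + 61) ÷ lead(D) = −6x⁶ ÷ −x³ = 6x³. Subtract (6x³)·D = −6x⁶ + 6x⁵ − 54x⁴ − 36x³. Remainder: 9x⁵ − 9x⁴ + 90x³ + 41x² + 75x + 61.
Step 2: lead(9x⁵ − 9x⁴ + 90x³ + 41x² + 75x + 61) ÷ lead(D) = 9x⁵ ÷ −x³ = −9x². Subtract (−9x²)·D = 9x⁵ − 9x⁴ + 81x³ + 54x². Remainder: 9x³ − 13x² + 75x + 61.
Step 3: lead(9x³ − 13x² + 75x + 61) ÷ lead(D) = 9x³ ÷ −x³ = −9. Subtract (−9)·D = 9x³ − 9x² + 81x + 54. Remainder: −4x² − 6x + 7.

Q = [6, -9, 0, -9]; R = [-4, -6, 7]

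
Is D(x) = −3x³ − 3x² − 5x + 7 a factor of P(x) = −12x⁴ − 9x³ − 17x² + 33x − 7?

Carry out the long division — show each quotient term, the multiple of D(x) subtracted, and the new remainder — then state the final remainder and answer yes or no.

Step 1: lead(−12x⁴ − 9x³ − 17x² + 33x − 7) ÷ lead(D) = −12x⁴ ÷ −3x³ = 4x. Subtract (4x)·D = −12x⁴ − 12x³ − 20x² + 28x. Remainder: 3x³ + 3x² + 5x − 7.
Step 2: lead(3x³ + 3x² + 5x − 7) ÷ lead(D) = 3x³ ÷ −3x³ = −1. Subtract (−1)·D = 3x³ + 3x² + 5x − 7. Remainder: 0.

R(x) = 0, so D(x) is a factor of P(x). yes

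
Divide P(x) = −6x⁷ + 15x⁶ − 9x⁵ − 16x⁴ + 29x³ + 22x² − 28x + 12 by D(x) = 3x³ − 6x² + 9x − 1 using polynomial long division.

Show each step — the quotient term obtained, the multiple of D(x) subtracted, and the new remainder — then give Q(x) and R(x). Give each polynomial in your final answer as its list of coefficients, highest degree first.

Step 1: lead(−6x⁷ + 15x⁶ − 9x⁵ − 16x⁴ + 29x³ + 22x² − 28x + 12) ÷ lead(D) = −6x⁷ ÷ 3x³ = −2x⁴. Subtract (−2x⁴)·D = −6x⁷ + 12x⁶ − 18x⁵ + 2x⁴. Remainder: 3x⁶ + 9x⁵ − 18x⁴ + 29x³ + 22x² − 28x + 12.
Step 2: lead(3x⁶ + 9x⁵ − 18x⁴ + 29x³ + 22x² − 28x + 12) ÷ lead(D) = 3x⁶ ÷ 3x³ = x³. Subtract (x³)·D = 3x⁶ − 6x⁵ + 9x⁴ − x³. Remainder: 15x⁵ − 27x⁴ + 30x³ + 22x² − 28x + 12.
Step 3: lead(15x⁵ − 27x⁴ + 30x³ + 22x² − 28x + 12) ÷ lead(D) = 15x⁵ ÷ 3x³ = 5x². Subtract (5x²)·D = 15x⁵ − 30x⁴ + 45x³ − 5x². Remainder: 3x⁴ − 15x³ + 27x² − 28x + 12.
Step 4: lead(3x⁴ − 15x³ + 27x² − 28x + 12) ÷ lead(D) = 3x⁴ ÷ 3x³ = x. Subtract (x)·D = 3x⁴ − 6x³ + 9x² − x. Remainder: −9x³ + 18x² − 27x + 12.
Step 5: lead(−9x³ + 18x² − 27x + 12) ÷ lead(D) = −9x³ ÷ 3x³ = −3. Subtract (−3)·D = −9x³ + 18x² − 27x + 3. Remainder: 9.

Q = [-2, 1, 5, 1, -3]; R = [9]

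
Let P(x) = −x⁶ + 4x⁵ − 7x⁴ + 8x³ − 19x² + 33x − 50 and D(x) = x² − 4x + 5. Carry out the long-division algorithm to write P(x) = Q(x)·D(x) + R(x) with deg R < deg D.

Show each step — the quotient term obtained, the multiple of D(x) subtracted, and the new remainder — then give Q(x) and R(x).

Step 1: lead(−x⁶ + 4x⁵ − 7x⁴ + 8x³ − 19x² + 33x − 50) ÷ lead(D) = −x⁶ ÷ x² = −x⁴. Subtract (−x⁴)·D = −x⁶ + 4x⁵ − 5x⁴. Remainder: −2x⁴ + 8x³ − 19x² + 33x − 50.
Step 2: lead(−2x⁴ + 8x³ − 19x² + 33x − 50) ÷ lead(D) = −2x⁴ ÷ x² = −2x². Subtract (−2x²)·D = −2x⁴ + 8x³ − 10x². Remainder: −9x² + 33x − 50.
Step 3: lead(−9x² + 33x − 50) ÷ lead(D) = −9x² ÷ x² = −9. Subtract (−9)·D = −9x² + 36x − 45. Remainder: −3x − 5.

Q(x) = −x⁴ − 2x² − 9; R(x) = −3x − 5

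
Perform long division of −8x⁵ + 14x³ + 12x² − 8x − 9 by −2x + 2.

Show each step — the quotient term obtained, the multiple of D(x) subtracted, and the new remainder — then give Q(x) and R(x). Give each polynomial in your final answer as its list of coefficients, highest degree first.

Step 1: lead(−8x⁵ + 14x³ + 12x² − 8x − 9) ÷ lead(D) = −8x⁵ ÷ −2x = 4x⁴. Subtract (4x⁴)·D = −8x⁵ + 8x⁴. Remainder: −8x⁴ + 14x³ + 12x² − 8x − 9.
Step 2: lead(−8x⁴ + 14x³ + 12x² − 8x − 9) ÷ lead(D) = −8x⁴ ÷ −2x = 4x³. Subtract (4x³)·D = −8x⁴ + 8x³. Remainder: 6x³ + 12x² − 8x − 9.
Step 3: lead(6x³ + 12x² − 8x − 9) ÷ lead(D) = 6x³ ÷ −2x = −3x². Subtract (−3x²)·D = 6x³ − 6x². Remainder: 18x² − 8x − 9.
Step 4: lead(18x² − 8x − 9) ÷ lead(D) = 18x² ÷ −2x = −9x. Subtract (−9x)·D = 18x² − 18x. Remainder: 10x − 9.
Step 5: lead(10x − 9) ÷ lead(D) = 10x ÷ −2x = −5. Subtract (−5)·D = 10x − 10. Remainder: 1.

Q = [4, 4, -3, -9, -5]; R = [1]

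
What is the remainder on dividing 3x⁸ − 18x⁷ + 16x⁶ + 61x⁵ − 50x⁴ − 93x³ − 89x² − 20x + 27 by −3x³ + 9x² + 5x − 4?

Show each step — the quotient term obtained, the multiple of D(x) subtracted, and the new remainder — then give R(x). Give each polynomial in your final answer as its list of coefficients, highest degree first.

R = [-7, -9]

Step 1: lead(3x⁸ − 18x⁷ + 16x⁶ + 61x⁵ − 50x⁴ − 93x³ − 89x² − 20x + 27) ÷ lead(D) = 3x⁸ ÷ −3x³ = −x⁵. Subtract (−x⁵)·D = 3x⁸ − 9x⁷ − 5x⁶ + 4x⁵. Remainder: −9x⁷ + 21x⁶ + 57x⁵ − 50x⁴ − 93x³ − 89x² − 20x + 27.
Step 2: lead(−9x⁷ + 21x⁶ + 57x⁵ − 50x⁴ − 93x³ − 89x² − 20x + 27) ÷ lead(D) = −9x⁷ ÷ −3x³ = 3x⁴. Subtract (3x⁴)·D = −9x⁷ + 27x⁶ + 15x⁵ − 12x⁴. Remainder: −6x⁶ + 42x⁵ − 38x⁴ − 93x³ − 89x² − 20x + 27.
Step 3: lead(−6x⁶ + 42x⁵ − 38x⁴ − 93x³ − 89x² − 20x + 27) ÷ lead(D) = −6x⁶ ÷ −3x³ = 2x³. Subtract (2x³)·D = −6x⁶ + 18x⁵ + 10x⁴ − 8x³. Remainder: 24x⁵ − 48x⁴ − 85x³ − 89x² − 20x + 27.
Step 4: lead(24x⁵ − 48x⁴ − 85x³ − 89x² − 20x + 27) ÷ lead(D) = 24x⁵ ÷ −3x³ = −8x². Subtract (−8x²)·D = 24x⁵ − 72x⁴ − 40x³ + 32x². Remainder: 24x⁴ − 45x³ − 121x² − 20x + 27.
Step 5: lead(24x⁴ − 45x³ − 121x² − 20x + 27) ÷ lead(D) = 24x⁴ ÷ −3x³ = −8x. Subtract (−8x)·D = 24x⁴ − 72x³ − 40x² + 32x. Remainder: 27x³ − 81x² − 52x + 27.
Step 6: lead(27x³ − 81x² − 52x + 27) ÷ lead(D) = 27x³ ÷ −3x³ = −9. Subtract (−9)·D = 27x³ − 81x² − 45x + 36. Remainder: −7x − 9.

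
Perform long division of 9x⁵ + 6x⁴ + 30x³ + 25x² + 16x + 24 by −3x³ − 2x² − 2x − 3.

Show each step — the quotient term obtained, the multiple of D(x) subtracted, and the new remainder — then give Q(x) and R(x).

Step 1: lead(9x⁵ + 6x⁴ + 30x³ + 25x² + 16x + 24) ÷ lead(D) = 9x⁵ ÷ −3x³ = −3x². Subtract (−3x²)·D = 9x⁵ + 6x⁴ + 6x³ + 9x². Remainder: 24x³ + 16x² + 16x + 24.
Step 2: lead(24x³ + 16x² + 16x + 24) ÷ lead(D) = 24x³ ÷ −3x³ = −8. Subtract (−8)·D = 24x³ + 16x² + 16x + 24. Remainder: 0.

Q(x) = −3x² − 8; R(x) = 0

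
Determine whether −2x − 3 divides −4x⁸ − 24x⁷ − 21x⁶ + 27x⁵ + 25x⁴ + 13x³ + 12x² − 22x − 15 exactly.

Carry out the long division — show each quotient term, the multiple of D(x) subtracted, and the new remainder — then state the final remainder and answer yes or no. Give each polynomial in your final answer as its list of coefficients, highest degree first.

Step 1: lead(−4x⁸ − 24x⁷ − 21x⁶ + 27x⁵ + 25x⁴ + 13x³ + 12x² − 22x − 15) ÷ lead(D) = −4x⁸ ÷ −2x = 2x⁷. Subtract (2x⁷)·D = −4x⁸ − 6x⁷. Remainder: −18x⁷ − 21x⁶ + 27x⁵ + 25x⁴ + 13x³ + 12x² − 22x − 15.
Step 2: lead(−18x⁷ − 21x⁶ + 27x⁵ + 25x⁴ + 13x³ + 12x² − 22x − 15) ÷ lead(D) = −18x⁷ ÷ −2x = 9x⁶. Subtract (9x⁶)·D = −18x⁷ − 27x⁶. Remainder: 6x⁶ + 27x⁵ + 25x⁴ + 13x³ + 12x² − 22x − 15.
Step 3: lead(6x⁶ + 27x⁵ + 25x⁴ + 13x³ + 12x² − 22x − 15) ÷ lead(D) = 6x⁶ ÷ −2x = −3x⁵. Subtract (−3x⁵)·D = 6x⁶ + 9x⁵. Remainder: 18x⁵ + 25x⁴ + 13x³ + 12x² − 22x − 15.
Step 4: lead(18x⁵ + 25x⁴ + 13x³ + 12x² − 22x − 15) ÷ lead(D) = 18x⁵ ÷ −2x = −9x⁴. Subtract (−9x⁴)·D = 18x⁵ + 27x⁴. Remainder: −2x⁴ + 13x³ + 12x² − 22x − 15.
Step 5: lead(−2x⁴ + 13x³ + 12x² − 22x − 15) ÷ lead(D) = −2x⁴ ÷ −2x = x³. Subtract (x³)·D = −2x⁴ − 3x³. Remainder: 16x³ + 12x² − 22x − 15.
Step 6: lead(16x³ + 12x² − 22x − 15) ÷ lead(D) = 16x³ ÷ −2x = −8x². Subtract (−8x²)·D = 16x³ + 24x². Remainder: −12x² − 22x − 15.
Step 7: lead(−12x² − 22x − 15) ÷ lead(D) = −12x² ÷ −2x = 6x. Subtract (6x)·D = −12x² − 18x. Remainder: −4x − 15.
Step 8: lead(−4x − 15) ÷ lead(D) = −4x ÷ −2x = 2. Subtract (2)·D = −4x − 6. Remainder: −9.

R = [-9], so D(x) is not a factor of P(x). no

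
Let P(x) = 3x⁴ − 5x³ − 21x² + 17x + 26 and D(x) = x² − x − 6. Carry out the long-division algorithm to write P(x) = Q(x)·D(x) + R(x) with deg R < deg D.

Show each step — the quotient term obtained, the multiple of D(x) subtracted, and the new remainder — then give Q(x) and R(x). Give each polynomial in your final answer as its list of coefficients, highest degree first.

Step 1: lead(3x⁴ − 5x³ − 21x² + 17x + 26) ÷ lead(D) = 3x⁴ ÷ x² = 3x². Subtract (3x²)·D = 3x⁴ − 3x³ − 18x². Remainder: −2x³ − 3x² + 17x + 26.
Step 2: lead(−2x³ − 3x² + 17x + 26) ÷ lead(D) = −2x³ ÷ x² = −2x. Subtract (−2x)·D = −2x³ + 2x² + 12x. Remainder: −5x² + 5x + 26.
Step 3: lead(−5x² + 5x + 26) ÷ lead(D) = −5x² ÷ x² = −5. Subtract (−5)·D = −5x² + 5x + 30. Remainder: −4.

Q = [3, -2, -5]; R = [-4]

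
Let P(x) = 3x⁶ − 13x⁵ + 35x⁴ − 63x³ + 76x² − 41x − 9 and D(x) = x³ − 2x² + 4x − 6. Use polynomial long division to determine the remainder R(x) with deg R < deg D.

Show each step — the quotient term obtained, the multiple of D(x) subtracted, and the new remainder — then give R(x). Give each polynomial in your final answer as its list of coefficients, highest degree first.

Step 1: lead(3x⁶ − 13x⁵ + 35x⁴ − 63x³ + 76x² − 41x − 9) ÷ lead(D) = 3x⁶ ÷ x³ = 3x³. Subtract (3x³)·D = 3x⁶ − 6x⁵ + 12x⁴ − 18x³. Remainder: −7x⁵ + 23x⁴ − 45x³ + 76x² − 41x − 9.
Step 2: lead(−7x⁵ + 23x⁴ − 45x³ + 76x² − 41x − 9) ÷ lead(D) = −7x⁵ ÷ x³ = −7x². Subtract (−7x²)·D = −7x⁵ + 14x⁴ − 28x³ + 42x². Remainder: 9x⁴ − 17x³ + 34x² − 41x − 9.
Step 3: lead(9x⁴ − 17x³ + 34x² − 41x − 9) ÷ lead(D) = 9x⁴ ÷ x³ = 9x. Subtract (9x)·D = 9x⁴ − 18x³ + 36x² − 54x. Remainder: x³ − 2x² + 13x − 9.
Step 4: lead(x³ − 2x² + 13x − 9) ÷ lead(D) = x³ ÷ x³ = 1. Subtract (1)·D = x³ − 2x² + 4x − 6. Remainder: 9x − 3.

R = [9, -3]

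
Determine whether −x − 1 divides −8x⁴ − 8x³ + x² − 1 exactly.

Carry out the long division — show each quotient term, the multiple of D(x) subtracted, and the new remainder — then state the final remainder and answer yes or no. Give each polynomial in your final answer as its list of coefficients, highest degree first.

Step 1: lead(−8x⁴ − 8x³ + x² − 1) ÷ lead(D) = −8x⁴ ÷ −x = 8x³. Subtract (8x³)·D = −8x⁴ − 8x³. Remainder: x² − 1.
Step 2: lead(x² − 1) ÷ lead(D) = x² ÷ −x = −x. Subtract (−x)·D = x² + x. Remainder: −x − 1.
Step 3: lead(−x − 1) ÷ lead(D) = −x ÷ −x = 1. Subtract (1)·D = −x − 1. Remainder: 0.

R = [0], so D(x) is a factor of P(x). yes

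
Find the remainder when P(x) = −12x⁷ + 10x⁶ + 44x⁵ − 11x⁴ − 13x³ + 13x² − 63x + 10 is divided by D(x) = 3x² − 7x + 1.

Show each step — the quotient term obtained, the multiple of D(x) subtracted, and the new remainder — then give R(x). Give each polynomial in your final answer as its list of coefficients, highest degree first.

Step 1: lead(−12x⁷ + 10x⁶ + 44x⁵ − 11x⁴ − 13x³ + 13x² − 63x + 10) ÷ lead(D) = −12x⁷ ÷ 3x² = −4x⁵. Subtract (−4x⁵)·D = −12x⁷ + 28x⁶ − 4x⁵. Remainder: −18x⁶ + 48x⁵ − 11x⁴ − 13x³ + 13x² − 63x + 10.
Step 2: lead(−18x⁶ + 48x⁵ − 11x⁴ − 13x³ + 13x² − 63x + 10) ÷ lead(D) = −18x⁶ ÷ 3x² = −6x⁴. Subtract (−6x⁴)·D = −18x⁶ + 42x⁵ − 6x⁴. Remainder: 6x⁵ − 5x⁴ − 13x³ + 13x² − 63x + 10.
Step 3: lead(6x⁵ − 5x⁴ − 13x³ + 13x² − 63x + 10) ÷ lead(D) = 6x⁵ ÷ 3x² = 2x³. Subtract (2x³)·D = 6x⁵ − 14x⁴ + 2x³. Remainder: 9x⁴ − 15x³ + 13x² − 63x + 10.
Step 4: lead(9x⁴ − 15x³ + 13x² − 63x + 10) ÷ lead(D) = 9x⁴ ÷ 3x² = 3x². Subtract (3x²)·D = 9x⁴ − 21x³ + 3x². Remainder: 6x³ + 10x² − 63x + 10.
Step 5: lead(6x³ + 10x² − 63x + 10) ÷ lead(D) = 6x³ ÷ 3x² = 2x. Subtract (2x)·D = 6x³ − 14x² + 2x. Remainder: 24x² − 65x + 10.
Step 6: lead(24x² − 65x + 10) ÷ lead(D) = 24x² ÷ 3x² = 8. Subtract (8)·D = 24x² − 56x + 8. Remainder: −9x + 2.

R = [-9, 2]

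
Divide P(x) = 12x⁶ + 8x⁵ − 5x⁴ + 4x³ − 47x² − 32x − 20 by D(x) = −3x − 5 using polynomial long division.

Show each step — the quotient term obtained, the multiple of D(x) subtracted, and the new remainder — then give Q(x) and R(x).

Q(x) = −4x⁵ + 4x⁴ − 5x³ + 7x² + 4x + 4; R(x) = 0

Step 1: lead(12x⁶ + 8x⁵ − 5x⁴ + 4x³ − 47x² − 32x − 20) ÷ lead(D) = 12x⁶ ÷ −3x = −4x⁵. Subtract (−4x⁵)·D = 12x⁶ + 20x⁵. Remainder: −12x⁵ − 5x⁴ + 4x³ − 47x² − 32x − 20.
Step 2: lead(−12x⁵ − 5x⁴ + 4x³ − 47x² − 32x − 20) ÷ lead(D) = −12x⁵ ÷ −3x = 4x⁴. Subtract (4x⁴)·D = −12x⁵ − 20x⁴. Remainder: 15x⁴ + 4x³ − 47x² − 32x − 20.
Step 3: lead(15x⁴ + 4x³ − 47x² − 32x − 20) ÷ lead(D) = 15x⁴ ÷ −3x = −5x³. Subtract (−5x³)·D = 15x⁴ + 25x³. Remainder: −21x³ − 47x² − 32x − 20.
Step 4: lead(−21x³ − 47x² − 32x − 20) ÷ lead(D) = −21x³ ÷ −3x = 7x². Subtract (7x²)·D = −21x³ − 35x². Remainder: −12x² − 32x − 20.
Step 5: lead(−12x² − 32x − 20) ÷ lead(D) = −12x² ÷ −3x = 4x. Subtract (4x)·D = −12x² − 20x. Remainder: −12x − 20.
Step 6: lead(−12x − 20) ÷ lead(D) = −12x ÷ −3x = 4. Subtract (4)·D = −12x − 20. Remainder: 0.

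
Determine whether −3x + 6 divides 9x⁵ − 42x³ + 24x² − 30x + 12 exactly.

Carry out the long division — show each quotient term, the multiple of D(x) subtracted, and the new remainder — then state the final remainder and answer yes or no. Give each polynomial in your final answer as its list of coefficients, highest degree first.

R = [0], so D(x) is a factor of P(x). yes

Step 1: lead(9x⁵ − 42x³ + 24x² − 30x + 12) ÷ lead(D) = 9x⁵ ÷ −3x = −3x⁴. Subtract (−3x⁴)·D = 9x⁵ − 18x⁴. Remainder: 18x⁴ − 42x³ + 24x² − 30x + 12.
Step 2: lead(18x⁴ − 42x³ + 24x² − 30x + 12) ÷ lead(D) = 18x⁴ ÷ −3x = −6x³. Subtract (−6x³)·D = 18x⁴ − 36x³. Remainder: −6x³ + 24x² − 30x + 12.
Step 3: lead(−6x³ + 24x² − 30x + 12) ÷ lead(D) = −6x³ ÷ −3x = 2x². Subtract (2x²)·D = −6x³ + 12x². Remainder: 12x² − 30x + 12.
Step 4: lead(12x² − 30x + 12) ÷ lead(D) = 12x² ÷ −3x = −4x. Subtract (−4x)·D = 12x² − 24x. Remainder: −6x + 12.
Step 5: lead(−6x + 12) ÷ lead(D) = −6x ÷ −3x = 2. Subtract (2)·D = −6x + 12. Remainder: 0.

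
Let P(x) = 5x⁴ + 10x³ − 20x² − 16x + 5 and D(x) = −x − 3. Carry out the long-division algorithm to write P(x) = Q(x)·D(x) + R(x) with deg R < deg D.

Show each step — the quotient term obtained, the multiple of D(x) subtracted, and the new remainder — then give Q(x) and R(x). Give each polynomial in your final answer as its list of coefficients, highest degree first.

Q = [-5, 5, 5, 1]; R = [8]

Step 1: lead(5x⁴ + 10x³ − 20x² − 16x + 5) ÷ lead(D) = 5x⁴ ÷ −x = −5x³. Subtract (−5x³)·D = 5x⁴ + 15x³. Remainder: −5x³ − 20x² − 16x + 5.
Step 2: lead(−5x³ − 20x² − 16x + 5) ÷ lead(D) = −5x³ ÷ −x = 5x². Subtract (5x²)·D = −5x³ − 15x². Remainder: −5x² − 16x + 5.
Step 3: lead(−5x² − 16x + 5) ÷ lead(D) = −5x² ÷ −x = 5x. Subtract (5x)·D = −5x² − 15x. Remainder: −x + 5.
Step 4: lead(−x + 5) ÷ lead(D) = −x ÷ −x = 1. Subtract (1)·D = −x − 3. Remainder: 8.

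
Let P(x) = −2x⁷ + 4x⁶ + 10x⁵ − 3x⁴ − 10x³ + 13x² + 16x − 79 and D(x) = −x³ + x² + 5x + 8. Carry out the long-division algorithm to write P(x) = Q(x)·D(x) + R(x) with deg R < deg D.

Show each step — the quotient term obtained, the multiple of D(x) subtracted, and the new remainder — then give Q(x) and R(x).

Q(x) = 2x⁴ − 2x³ − 2x² + 7x − 9; R(x) = 3x² + 5x − 7

Step 1: lead(−2x⁷ + 4x⁶ + 10x⁵ − 3x⁴ − 10x³ + 13x² + 16x − 79) ÷ lead(D) = −2x⁷ ÷ −x³ = 2x⁴. Subtract (2x⁴)·D = −2x⁷ + 2x⁶ + 10x⁵ + 16x⁴. Remainder: 2x⁶ − 19x⁴ − 10x³ + 13x² + 16x − 79.
Step 2: lead(2x⁶ − 19x⁴ − 10x³ + 13x² + 16x − 79) ÷ lead(D) = 2x⁶ ÷ −x³ = −2x³. Subtract (−2x³)·D = 2x⁶ − 2x⁵ − 10x⁴ − 16x³. Remainder: 2x⁵ − 9x⁴ + 6x³ + 13x² + 16x − 79.
Step 3: lead(2x⁵ − 9x⁴ + 6x³ + 13x² + 16x − 79) ÷ lead(D) = 2x⁵ ÷ −x³ = −2x². Subtract (−2x²)·D = 2x⁵ − 2x⁴ − 10x³ − 16x². Remainder: −7x⁴ + 16x³ + 29x² + 16x − 79.
Step 4: lead(−7x⁴ + 16x³ + 29x² + 16x − 79) ÷ lead(D) = −7x⁴ ÷ −x³ = 7x. Subtract (7x)·D = −7x⁴ + 7x³ + 35x² + 56x. Remainder: 9x³ − 6x² − 40x − 79.
Step 5: lead(9x³ − 6x² − 40x − 79) ÷ lead(D) = 9x³ ÷ −x³ = −9. Subtract (−9)·D = 9x³ − 9x² − 45x − 72. Remainder: 3x² + 5x − 7.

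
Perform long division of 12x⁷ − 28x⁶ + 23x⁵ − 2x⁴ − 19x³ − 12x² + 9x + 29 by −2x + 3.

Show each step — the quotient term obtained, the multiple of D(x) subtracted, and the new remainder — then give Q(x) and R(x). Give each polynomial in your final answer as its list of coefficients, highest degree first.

Step 1: lead(12x⁷ − 28x⁶ + 23x⁵ − 2x⁴ − 19x³ − 12x² + 9x + 29) ÷ lead(D) = 12x⁷ ÷ −2x = −6x⁶. Subtract (−6x⁶)·D = 12x⁷ − 18x⁶. Remainder: −10x⁶ + 23x⁵ − 2x⁴ − 19x³ − 12x² + 9x + 29.
Step 2: lead(−10x⁶ + 23x⁵ − 2x⁴ − 19x³ − 12x² + 9x + 29) ÷ lead(D) = −10x⁶ ÷ −2x = 5x⁵. Subtract (5x⁵)·D = −10x⁶ + 15x⁵. Remainder: 8x⁵ − 2x⁴ − 19x³ − 12x² + 9x + 29.
Step 3: lead(8x⁵ − 2x⁴ − 19x³ − 12x² + 9x + 29) ÷ lead(D) = 8x⁵ ÷ −2x = −4x⁴. Subtract (−4x⁴)·D = 8x⁵ − 12x⁴. Remainder: 10x⁴ − 19x³ − 12x² + 9x + 29.
Step 4: lead(10x⁴ − 19x³ − 12x² + 9x + 29) ÷ lead(D) = 10x⁴ ÷ −2x = −5x³. Subtract (−5x³)·D = 10x⁴ − 15x³. Remainder: −4x³ − 12x² + 9x + 29.
Step 5: lead(−4x³ − 12x² + 9x + 29) ÷ lead(D) = −4x³ ÷ −2x = 2x². Subtract (2x²)·D = −4x³ + 6x². Remainder: −18x² + 9x + 29.
Step 6: lead(−18x² + 9x + 29) ÷ lead(D) = −18x² ÷ −2x = 9x. Subtract (9x)·D = −18x² + 27x. Remainder: −18x + 29.
Step 7: lead(−18x + 29) ÷ lead(D) = −18x ÷ −2x = 9. Subtract (9)·D = −18x + 27. Remainder: 2.

Q = [-6, 5, -4, -5, 2, 9, 9]; R = [2]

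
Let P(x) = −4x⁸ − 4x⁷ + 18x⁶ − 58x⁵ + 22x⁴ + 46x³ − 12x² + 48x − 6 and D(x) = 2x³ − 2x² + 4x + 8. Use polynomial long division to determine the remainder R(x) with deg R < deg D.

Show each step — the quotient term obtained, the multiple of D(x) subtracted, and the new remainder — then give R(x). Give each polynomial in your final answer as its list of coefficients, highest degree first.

R = [8, -6]

Step 1: lead(−4x⁸ − 4x⁷ + 18x⁶ − 58x⁵ + 22x⁴ + 46x³ − 12x² + 48x − 6) ÷ lead(D) = −4x⁸ ÷ 2x³ = −2x⁵. Subtract (−2x⁵)·D = −4x⁸ + 4x⁷ − 8x⁶ − 16x⁵. Remainder: −8x⁷ + 26x⁶ − 42x⁵ + 22x⁴ + 46x³ − 12x² + 48x − 6.
Step 2: lead(−8x⁷ + 26x⁶ − 42x⁵ + 22x⁴ + 46x³ − 12x² + 48x − 6) ÷ lead(D) = −8x⁷ ÷ 2x³ = −4x⁴. Subtract (−4x⁴)·D = −8x⁷ + 8x⁶ − 16x⁵ − 32x⁴. Remainder: 18x⁶ − 26x⁵ + 54x⁴ + 46x³ − 12x² + 48x − 6.
Step 3: lead(18x⁶ − 26x⁵ + 54x⁴ + 46x³ − 12x² + 48x − 6) ÷ lead(D) = 18x⁶ ÷ 2x³ = 9x³. Subtract (9x³)·D = 18x⁶ − 18x⁵ + 36x⁴ + 72x³. Remainder: −8x⁵ + 18x⁴ − 26x³ − 12x² + 48x − 6.
Step 4: lead(−8x⁵ + 18x⁴ − 26x³ − 12x² + 48x − 6) ÷ lead(D) = −8x⁵ ÷ 2x³ = −4x². Subtract (−4x²)·D = −8x⁵ + 8x⁴ − 16x³ − 32x². Remainder: 10x⁴ − 10x³ + 20x² + 48x − 6.
Step 5: lead(10x⁴ − 10x³ + 20x² + 48x − 6) ÷ lead(D) = 10x⁴ ÷ 2x³ = 5x. Subtract (5x)·D = 10x⁴ − 10x³ + 20x² + 40x. Remainder: 8x − 6.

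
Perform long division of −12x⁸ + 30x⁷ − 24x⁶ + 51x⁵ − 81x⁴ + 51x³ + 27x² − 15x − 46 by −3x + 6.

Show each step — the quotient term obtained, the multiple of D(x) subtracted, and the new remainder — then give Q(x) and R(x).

Q(x) = 4x⁷ − 2x⁶ + 4x⁵ − 9x⁴ + 9x³ + x² − 7x − 9; R(x) = 8

Step 1: lead(−12x⁸ + 30x⁷ − 24x⁶ + 51x⁵ − 81x⁴ + 51x³ + 27x² − 15x − 46) ÷ lead(D) = −12x⁸ ÷ −3x = 4x⁷. Subtract (4x⁷)·D = −12x⁸ + 24x⁷. Remainder: 6x⁷ − 24x⁶ + 51x⁵ − 81x⁴ + 51x³ + 27x² − 15x − 46.
Step 2: lead(6x⁷ − 24x⁶ + 51x⁵ − 81x⁴ + 51x³ + 27x² − 15x − 46) ÷ lead(D) = 6x⁷ ÷ −3x = −2x⁶. Subtract (−2x⁶)·D = 6x⁷ − 12x⁶. Remainder: −12x⁶ + 51x⁵ − 81x⁴ + 51x³ + 27x² − 15x − 46.
Step 3: lead(−12x⁶ + 51x⁵ − 81x⁴ + 51x³ + 27x² − 15x − 46) ÷ lead(D) = −12x⁶ ÷ −3x = 4x⁵. Subtract (4x⁵)·D = −12x⁶ + 24x⁵. Remainder: 27x⁵ − 81x⁴ + 51x³ + 27x² − 15x − 46.
Step 4: lead(27x⁵ − 81x⁴ + 51x³ + 27x² − 15x − 46) ÷ lead(D) = 27x⁵ ÷ −3x = −9x⁴. Subtract (−9x⁴)·D = 27x⁵ − 54x⁴. Remainder: −27x⁴ + 51x³ + 27x² − 15x − 46.
Step 5: lead(−27x⁴ + 51x³ + 27x² − 15x − 46) ÷ lead(D) = −27x⁴ ÷ −3x = 9x³. Subtract (9x³)·D = −27x⁴ + 54x³. Remainder: −3x³ + 27x² − 15x − 46.
Step 6: lead(−3x³ + 27x² − 15x − 46) ÷ lead(D) = −3x³ ÷ −3x = x². Subtract (x²)·D = −3x³ + 6x². Remainder: 21x² − 15x − 46.
Step 7: lead(21x² − 15x − 46) ÷ lead(D) = 21x² ÷ −3x = −7x. Subtract (−7x)·D = 21x² − 42x. Remainder: 27x − 46.
Step 8: lead(27x − 46) ÷ lead(D) = 27x ÷ −3x = −9. Subtract (−9)·D = 27x − 54. Remainder: 8.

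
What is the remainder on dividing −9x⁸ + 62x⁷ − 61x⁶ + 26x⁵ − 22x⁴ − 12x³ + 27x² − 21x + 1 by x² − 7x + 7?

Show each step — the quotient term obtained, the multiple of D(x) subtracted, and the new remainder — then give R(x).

R(x) = 7x + 8

Step 1: lead(−9x⁸ + 62x⁷ − 61x⁶ + 26x⁵ − 22x⁴ − 12x³ + 27x² − 21x + 1) ÷ lead(D) = −9x⁸ ÷ x² = −9x⁶. Subtract (−9x⁶)·D = −9x⁸ + 63x⁷ − 63x⁶. Remainder: −x⁷ + 2x⁶ + 26x⁵ − 22x⁴ − 12x³ + 27x² − 21x + 1.
Step 2: lead(−x⁷ + 2x⁶ + 26x⁵ − 22x⁴ − 12x³ + 27x² − 21x + 1) ÷ lead(D) = −x⁷ ÷ x² = −x⁵. Subtract (−x⁵)·D = −x⁷ + 7x⁶ − 7x⁵. Remainder: −5x⁶ + 33x⁵ − 22x⁴ − 12x³ + 27x² − 21x + 1.
Step 3: lead(−5x⁶ + 33x⁵ − 22x⁴ − 12x³ + 27x² − 21x + 1) ÷ lead(D) = −5x⁶ ÷ x² = −5x⁴. Subtract (−5x⁴)·D = −5x⁶ + 35x⁵ − 35x⁴. Remainder: −2x⁵ + 13x⁴ − 12x³ + 27x² − 21x + 1.
Step 4: lead(−2x⁵ + 13x⁴ − 12x³ + 27x² − 21x + 1) ÷ lead(D) = −2x⁵ ÷ x² = −2x³. Subtract (−2x³)·D = −2x⁵ + 14x⁴ − 14x³. Remainder: −x⁴ + 2x³ + 27x² − 21x + 1.
Step 5: lead(−x⁴ + 2x³ + 27x² − 21x + 1) ÷ lead(D) = −x⁴ ÷ x² = −x². Subtract (−x²)·D = −x⁴ + 7x³ − 7x². Remainder: −5x³ + 34x² − 21x + 1.
Step 6: lead(−5x³ + 34x² − 21x + 1) ÷ lead(D) = −5x³ ÷ x² = −5x. Subtract (−5x)·D = −5x³ + 35x² − 35x. Remainder: −x² + 14x + 1.
Step 7: lead(−x² + 14x + 1) ÷ lead(D) = −x² ÷ x² = −1. Subtract (−1)·D = −x² + 7x − 7. Remainder: 7x + 8.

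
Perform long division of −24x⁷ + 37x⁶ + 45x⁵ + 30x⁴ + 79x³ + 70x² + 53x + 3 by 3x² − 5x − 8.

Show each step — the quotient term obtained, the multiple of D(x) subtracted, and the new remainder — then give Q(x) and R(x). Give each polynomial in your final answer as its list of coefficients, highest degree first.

Step 1: lead(−24x⁷ + 37x⁶ + 45x⁵ + 30x⁴ + 79x³ + 70x² + 53x + 3) ÷ lead(D) = −24x⁷ ÷ 3x² = −8x⁵. Subtract (−8x⁵)·D = −24x⁷ + 40x⁶ + 64x⁵. Remainder: −3x⁶ − 19x⁵ + 30x⁴ + 79x³ + 70x² + 53x + 3.
Step 2: lead(−3x⁶ − 19x⁵ + 30x⁴ + 79x³ + 70x² + 53x + 3) ÷ lead(D) = −3x⁶ ÷ 3x² = −x⁴. Subtract (−x⁴)·D = −3x⁶ + 5x⁵ + 8x⁴. Remainder: −24x⁵ + 22x⁴ + 79x³ + 70x² + 53x + 3.
Step 3: lead(−24x⁵ + 22x⁴ + 79x³ + 70x² + 53x + 3) ÷ lead(D) = −24x⁵ ÷ 3x² = −8x³. Subtract (−8x³)·D = −24x⁵ + 40x⁴ + 64x³. Remainder: −18x⁴ + 15x³ + 70x² + 53x + 3.
Step 4: lead(−18x⁴ + 15x³ + 70x² + 53x + 3) ÷ lead(D) = −18x⁴ ÷ 3x² = −6x². Subtract (−6x²)·D = −18x⁴ + 30x³ + 48x². Remainder: −15x³ + 22x² + 53x + 3.
Step 5: lead(−15x³ + 22x² + 53x + 3) ÷ lead(D) = −15x³ ÷ 3x² = −5x. Subtract (−5x)·D = −15x³ + 25x² + 40x. Remainder: −3x² + 13x + 3.
Step 6: lead(−3x² + 13x + 3) ÷ lead(D) = −3x² ÷ 3x² = −1. Subtract (−1)·D = −3x² + 5x + 8. Remainder: 8x − 5.

Q = [-8, -1, -8, -6, -5, -1]; R = [8, -5]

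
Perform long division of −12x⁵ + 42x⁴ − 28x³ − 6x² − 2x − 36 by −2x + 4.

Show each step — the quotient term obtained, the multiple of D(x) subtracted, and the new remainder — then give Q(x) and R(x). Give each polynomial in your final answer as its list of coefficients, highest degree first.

Q = [6, -9, -4, -5, -9]; R = [0]

Step 1: lead(−12x⁵ + 42x⁴ − 28x³ − 6x² − 2x − 36) ÷ lead(D) = −12x⁵ ÷ −2x = 6x⁴. Subtract (6x⁴)·D = −12x⁵ + 24x⁴. Remainder: 18x⁴ − 28x³ − 6x² − 2x − 36.
Step 2: lead(18x⁴ − 28x³ − 6x² − 2x − 36) ÷ lead(D) = 18x⁴ ÷ −2x = −9x³. Subtract (−9x³)·D = 18x⁴ − 36x³. Remainder: 8x³ − 6x² − 2x − 36.
Step 3: lead(8x³ − 6x² − 2x − 36) ÷ lead(D) = 8x³ ÷ −2x = −4x². Subtract (−4x²)·D = 8x³ − 16x². Remainder: 10x² − 2x − 36.
Step 4: lead(10x² − 2x − 36) ÷ lead(D) = 10x² ÷ −2x = −5x. Subtract (−5x)·D = 10x² − 20x. Remainder: 18x − 36.
Step 5: lead(18x − 36) ÷ lead(D) = 18x ÷ −2x = −9. Subtract (−9)·D = 18x − 36. Remainder: 0.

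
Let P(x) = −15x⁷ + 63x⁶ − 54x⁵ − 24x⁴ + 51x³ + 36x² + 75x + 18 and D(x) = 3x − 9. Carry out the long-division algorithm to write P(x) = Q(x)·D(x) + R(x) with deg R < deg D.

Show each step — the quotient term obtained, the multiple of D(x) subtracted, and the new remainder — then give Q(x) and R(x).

Step 1: lead(−15x⁷ + 63x⁶ − 54x⁵ − 24x⁴ + 51x³ + 36x² + 75x + 18) ÷ lead(D) = −15x⁷ ÷ 3x = −5x⁶. Subtract (−5x⁶)·D = −15x⁷ + 45x⁶. Remainder: 18x⁶ − 54x⁵ − 24x⁴ + 51x³ + 36x² + 75x + 18.
Step 2: lead(18x⁶ − 54x⁵ − 24x⁴ + 51x³ + 36x² + 75x + 18) ÷ lead(D) = 18x⁶ ÷ 3x = 6x⁵. Subtract (6x⁵)·D = 18x⁶ − 54x⁵. Remainder: −24x⁴ + 51x³ + 36x² + 75x + 18.
Step 3: lead(−24x⁴ + 51x³ + 36x² + 75x + 18) ÷ lead(D) = −24x⁴ ÷ 3x = −8x³. Subtract (−8x³)·D = −24x⁴ + 72x³. Remainder: −21x³ + 36x² + 75x + 18.
Step 4: lead(−21x³ + 36x² + 75x + 18) ÷ lead(D) = −21x³ ÷ 3x = −7x². Subtract (−7x²)·D = −21x³ + 63x². Remainder: −27x² + 75x + 18.
Step 5: lead(−27x² + 75x + 18) ÷ lead(D) = −27x² ÷ 3x = −9x. Subtract (−9x)·D = −27x² + 81x. Remainder: −6x + 18.
Step 6: lead(−6x + 18) ÷ lead(D) = −6x ÷ 3x = −2. Subtract (−2)·D = −6x + 18. Remainder: 0.

Q(x) = −5x⁶ + 6x⁵ − 8x³ − 7x² − 9x − 2; R(x) = 0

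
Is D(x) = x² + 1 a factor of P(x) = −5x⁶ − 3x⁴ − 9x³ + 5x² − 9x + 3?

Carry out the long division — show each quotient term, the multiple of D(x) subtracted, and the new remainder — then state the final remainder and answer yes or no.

Step 1: lead(−5x⁶ − 3x⁴ − 9x³ + 5x² − 9x + 3) ÷ lead(D) = −5x⁶ ÷ x² = −5x⁴. Subtract (−5x⁴)·D = −5x⁶ − 5x⁴. Remainder: 2x⁴ − 9x³ + 5x² − 9x + 3.
Step 2: lead(2x⁴ − 9x³ + 5x² − 9x + 3) ÷ lead(D) = 2x⁴ ÷ x² = 2x². Subtract (2x²)·D = 2x⁴ + 2x². Remainder: −9x³ + 3x² − 9x + 3.
Step 3: lead(−9x³ + 3x² − 9x + 3) ÷ lead(D) = −9x³ ÷ x² = −9x. Subtract (−9x)·D = −9x³ − 9x. Remainder: 3x² + 3.
Step 4: lead(3x² + 3) ÷ lead(D) = 3x² ÷ x² = 3. Subtract (3)·D = 3x² + 3. Remainder: 0.

R(x) = 0, so D(x) is a factor of P(x). yes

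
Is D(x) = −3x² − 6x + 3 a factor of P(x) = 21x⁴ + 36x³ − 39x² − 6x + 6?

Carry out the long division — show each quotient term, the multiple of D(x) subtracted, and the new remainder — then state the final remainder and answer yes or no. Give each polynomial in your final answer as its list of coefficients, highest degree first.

R = [0], so D(x) is a factor of P(x). yes

Step 1: lead(21x⁴ + 36x³ − 39x² − 6x + 6) ÷ lead(D) = 21x⁴ ÷ −3x² = −7x². Subtract (−7x²)·D = 21x⁴ + 42x³ − 21x². Remainder: −6x³ − 18x² − 6x + 6.
Step 2: lead(−6x³ − 18x² − 6x + 6) ÷ lead(D) = −6x³ ÷ −3x² = 2x. Subtract (2x)·D = −6x³ − 12x² + 6x. Remainder: −6x² − 12x + 6.
Step 3: lead(−6x² − 12x + 6) ÷ lead(D) = −6x² ÷ −3x² = 2. Subtract (2)·D = −6x² − 12x + 6. Remainder: 0.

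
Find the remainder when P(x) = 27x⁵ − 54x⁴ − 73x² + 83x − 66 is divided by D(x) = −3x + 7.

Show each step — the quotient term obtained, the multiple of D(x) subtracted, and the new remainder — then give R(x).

R(x) = −3

Step 1: lead(27x⁵ − 54x⁴ − 73x² + 83x − 66) ÷ lead(D) = 27x⁵ ÷ −3x = −9x⁴. Subtract (−9x⁴)·D = 27x⁵ − 63x⁴. Remainder: 9x⁴ − 73x² + 83x − 66.
Step 2: lead(9x⁴ − 73x² + 83x − 66) ÷ lead(D) = 9x⁴ ÷ −3x = −3x³. Subtract (−3x³)·D = 9x⁴ − 21x³. Remainder: 21x³ − 73x² + 83x − 66.
Step 3: lead(21x³ − 73x² + 83x − 66) ÷ lead(D) = 21x³ ÷ −3x = −7x². Subtract (−7x²)·D = 21x³ − 49x². Remainder: −24x² + 83x − 66.
Step 4: lead(−24x² + 83x − 66) ÷ lead(D) = −24x² ÷ −3x = 8x. Subtract (8x)·D = −24x² + 56x. Remainder: 27x − 66.
Step 5: lead(27x − 66) ÷ lead(D) = 27x ÷ −3x = −9. Subtract (−9)·D = 27x − 63. Remainder: −3.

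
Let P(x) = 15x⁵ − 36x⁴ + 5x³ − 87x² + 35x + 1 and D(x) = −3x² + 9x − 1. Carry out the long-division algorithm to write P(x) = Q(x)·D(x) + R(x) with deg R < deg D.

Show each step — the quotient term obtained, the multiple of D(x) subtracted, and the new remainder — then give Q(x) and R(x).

Step 1: lead(15x⁵ − 36x⁴ + 5x³ − 87x² + 35x + 1) ÷ lead(D) = 15x⁵ ÷ −3x² = −5x³. Subtract (−5x³)·D = 15x⁵ − 45x⁴ + 5x³. Remainder: 9x⁴ − 87x² + 35x + 1.
Step 2: lead(9x⁴ − 87x² + 35x + 1) ÷ lead(D) = 9x⁴ ÷ −3x² = −3x². Subtract (−3x²)·D = 9x⁴ − 27x³ + 3x². Remainder: 27x³ − 90x² + 35x + 1.
Step 3: lead(27x³ − 90x² + 35x + 1) ÷ lead(D) = 27x³ ÷ −3x² = −9x. Subtract (−9x)·D = 27x³ − 81x² + 9x. Remainder: −9x² + 26x + 1.
Step 4: lead(−9x² + 26x + 1) ÷ lead(D) = −9x² ÷ −3x² = 3. Subtract (3)·D = −9x² + 27x − 3. Remainder: −x + 4.

Q(x) = −5x³ − 3x² − 9x + 3; R(x) = −x + 4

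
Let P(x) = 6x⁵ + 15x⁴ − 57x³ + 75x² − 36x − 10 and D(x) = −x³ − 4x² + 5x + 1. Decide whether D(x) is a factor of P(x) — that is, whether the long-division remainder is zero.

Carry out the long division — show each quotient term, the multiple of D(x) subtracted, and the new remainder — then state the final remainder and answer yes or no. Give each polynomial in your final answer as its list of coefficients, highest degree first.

R = [-1], so D(x) is not a factor of P(x). no

Step 1: lead(6x⁵ + 15x⁴ − 57x³ + 75x² − 36x − 10) ÷ lead(D) = 6x⁵ ÷ −x³ = −6x². Subtract (−6x²)·D = 6x⁵ + 24x⁴ − 30x³ − 6x². Remainder: −9x⁴ − 27x³ + 81x² − 36x − 10.
Step 2: lead(−9x⁴ − 27x³ + 81x² − 36x − 10) ÷ lead(D) = −9x⁴ ÷ −x³ = 9x. Subtract (9x)·D = −9x⁴ − 36x³ + 45x² + 9x. Remainder: 9x³ + 36x² − 45x − 10.
Step 3: lead(9x³ + 36x² − 45x − 10) ÷ lead(D) = 9x³ ÷ −x³ = −9. Subtract (−9)·D = 9x³ + 36x² − 45x − 9. Remainder: −1.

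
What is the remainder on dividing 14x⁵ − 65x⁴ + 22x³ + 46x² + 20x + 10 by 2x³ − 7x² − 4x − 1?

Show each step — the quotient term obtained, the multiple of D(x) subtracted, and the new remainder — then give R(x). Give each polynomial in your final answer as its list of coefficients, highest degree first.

Step 1: lead(14x⁵ − 65x⁴ + 22x³ + 46x² + 20x + 10) ÷ lead(D) = 14x⁵ ÷ 2x³ = 7x². Subtract (7x²)·D = 14x⁵ − 49x⁴ − 28x³ − 7x². Remainder: −16x⁴ + 50x³ + 53x² + 20x + 10.
Step 2: lead(−16x⁴ + 50x³ + 53x² + 20x + 10) ÷ lead(D) = −16x⁴ ÷ 2x³ = −8x. Subtract (−8x)·D = −16x⁴ + 56x³ + 32x² + 8x. Remainder: −6x³ + 21x² + 12x + 10.
Step 3: lead(−6x³ + 21x² + 12x + 10) ÷ lead(D) = −6x³ ÷ 2x³ = −3. Subtract (−3)·D = −6x³ + 21x² + 12x + 3. Remainder: 7.

R = [7]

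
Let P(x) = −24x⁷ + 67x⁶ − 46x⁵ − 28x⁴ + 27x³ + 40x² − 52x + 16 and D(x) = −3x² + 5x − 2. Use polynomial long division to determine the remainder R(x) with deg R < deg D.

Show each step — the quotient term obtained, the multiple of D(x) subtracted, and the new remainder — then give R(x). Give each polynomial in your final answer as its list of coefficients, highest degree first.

Step 1: lead(−24x⁷ + 67x⁶ − 46x⁵ − 28x⁴ + 27x³ + 40x² − 52x + 16) ÷ lead(D) = −24x⁷ ÷ −3x² = 8x⁵. Subtract (8x⁵)·D = −24x⁷ + 40x⁶ − 16x⁵. Remainder: 27x⁶ − 30x⁵ − 28x⁴ + 27x³ + 40x² − 52x + 16.
Step 2: lead(27x⁶ − 30x⁵ − 28x⁴ + 27x³ + 40x² − 52x + 16) ÷ lead(D) = 27x⁶ ÷ −3x² = −9x⁴. Subtract (−9x⁴)·D = 27x⁶ − 45x⁵ + 18x⁴. Remainder: 15x⁵ − 46x⁴ + 27x³ + 40x² − 52x + 16.
Step 3: lead(15x⁵ − 46x⁴ + 27x³ + 40x² − 52x + 16) ÷ lead(D) = 15x⁵ ÷ −3x² = −5x³. Subtract (−5x³)·D = 15x⁵ − 25x⁴ + 10x³. Remainder: −21x⁴ + 17x³ + 40x² − 52x + 16.
Step 4: lead(−21x⁴ + 17x³ + 40x² − 52x + 16) ÷ lead(D) = −21x⁴ ÷ −3x² = 7x². Subtract (7x²)·D = −21x⁴ + 35x³ − 14x². Remainder: −18x³ + 54x² − 52x + 16.
Step 5: lead(−18x³ + 54x² − 52x + 16) ÷ lead(D) = −18x³ ÷ −3x² = 6x. Subtract (6x)·D = −18x³ + 30x² − 12x. Remainder: 24x² − 40x + 16.
Step 6: lead(24x² − 40x + 16) ÷ lead(D) = 24x² ÷ −3x² = −8. Subtract (−8)·D = 24x² − 40x + 16. Remainder: 0.

R = [0]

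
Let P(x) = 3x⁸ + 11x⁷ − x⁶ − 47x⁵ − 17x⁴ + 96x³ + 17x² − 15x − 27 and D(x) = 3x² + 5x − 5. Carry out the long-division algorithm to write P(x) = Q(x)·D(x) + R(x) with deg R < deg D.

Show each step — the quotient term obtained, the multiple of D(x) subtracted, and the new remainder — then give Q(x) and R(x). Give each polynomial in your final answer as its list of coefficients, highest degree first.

Q = [1, 2, -2, -9, 6, 7, 4]; R = [-7]

Step 1: lead(3x⁸ + 11x⁷ − x⁶ − 47x⁵ − 17x⁴ + 96x³ + 17x² − 15x − 27) ÷ lead(D) = 3x⁸ ÷ 3x² = x⁶. Subtract (x⁶)·D = 3x⁸ + 5x⁷ − 5x⁶. Remainder: 6x⁷ + 4x⁶ − 47x⁵ − 17x⁴ + 96x³ + 17x² − 15x − 27.
Step 2: lead(6x⁷ + 4x⁶ − 47x⁵ − 17x⁴ + 96x³ + 17x² − 15x − 27) ÷ lead(D) = 6x⁷ ÷ 3x² = 2x⁵. Subtract (2x⁵)·D = 6x⁷ + 10x⁶ − 10x⁵. Remainder: −6x⁶ − 37x⁵ − 17x⁴ + 96x³ + 17x² − 15x − 27.
Step 3: lead(−6x⁶ − 37x⁵ − 17x⁴ + 96x³ + 17x² − 15x − 27) ÷ lead(D) = −6x⁶ ÷ 3x² = −2x⁴. Subtract (−2x⁴)·D = −6x⁶ − 10x⁵ + 10x⁴. Remainder: −27x⁵ − 27x⁴ + 96x³ + 17x² − 15x − 27.
Step 4: lead(−27x⁵ − 27x⁴ + 96x³ + 17x² − 15x − 27) ÷ lead(D) = −27x⁵ ÷ 3x² = −9x³. Subtract (−9x³)·D = −27x⁵ − 45x⁴ + 45x³. Remainder: 18x⁴ + 51x³ + 17x² − 15x − 27.
Step 5: lead(18x⁴ + 51x³ + 17x² − 15x − 27) ÷ lead(D) = 18x⁴ ÷ 3x² = 6x². Subtract (6x²)·D = 18x⁴ + 30x³ − 30x². Remainder: 21x³ + 47x² − 15x − 27.
Step 6: lead(21x³ + 47x² − 15x − 27) ÷ lead(D) = 21x³ ÷ 3x² = 7x. Subtract (7x)·D = 21x³ + 35x² − 35x. Remainder: 12x² + 20x − 27.
Step 7: lead(12x² + 20x − 27) ÷ lead(D) = 12x² ÷ 3x² = 4. Subtract (4)·D = 12x² + 20x − 20. Remainder: −7.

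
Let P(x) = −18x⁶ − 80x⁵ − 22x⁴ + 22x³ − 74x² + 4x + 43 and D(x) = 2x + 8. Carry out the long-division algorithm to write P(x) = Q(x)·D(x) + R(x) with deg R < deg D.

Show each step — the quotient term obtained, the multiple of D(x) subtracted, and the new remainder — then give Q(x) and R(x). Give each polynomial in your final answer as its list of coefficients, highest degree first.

Q = [-9, -4, 5, -9, -1, 6]; R = [-5]

Step 1: lead(−18x⁶ − 80x⁵ − 22x⁴ + 22x³ − 74x² + 4x + 43) ÷ lead(D) = −18x⁶ ÷ 2x = −9x⁵. Subtract (−9x⁵)·D = −18x⁶ − 72x⁵. Remainder: −8x⁵ − 22x⁴ + 22x³ − 74x² + 4x + 43.
Step 2: lead(−8x⁵ − 22x⁴ + 22x³ − 74x² + 4x + 43) ÷ lead(D) = −8x⁵ ÷ 2x = −4x⁴. Subtract (−4x⁴)·D = −8x⁵ − 32x⁴. Remainder: 10x⁴ + 22x³ − 74x² + 4x + 43.
Step 3: lead(10x⁴ + 22x³ − 74x² + 4x + 43) ÷ lead(D) = 10x⁴ ÷ 2x = 5x³. Subtract (5x³)·D = 10x⁴ + 40x³. Remainder: −18x³ − 74x² + 4x + 43.
Step 4: lead(−18x³ − 74x² + 4x + 43) ÷ lead(D) = −18x³ ÷ 2x = −9x². Subtract (−9x²)·D = −18x³ − 72x². Remainder: −2x² + 4x + 43.
Step 5: lead(−2x² + 4x + 43) ÷ lead(D) = −2x² ÷ 2x = −x. Subtract (−x)·D = −2x² − 8x. Remainder: 12x + 43.
Step 6: lead(12x + 43) ÷ lead(D) = 12x ÷ 2x = 6. Subtract (6)·D = 12x + 48. Remainder: −5.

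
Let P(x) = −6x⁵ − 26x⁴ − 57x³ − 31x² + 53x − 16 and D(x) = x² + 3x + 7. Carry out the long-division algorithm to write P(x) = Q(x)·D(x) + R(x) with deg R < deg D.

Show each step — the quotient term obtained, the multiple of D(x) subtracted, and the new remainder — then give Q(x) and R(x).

Q(x) = −6x³ − 8x² + 9x − 2; R(x) = −4x − 2

Step 1: lead(−6x⁵ − 26x⁴ − 57x³ − 31x² + 53x − 16) ÷ lead(D) = −6x⁵ ÷ x² = −6x³. Subtract (−6x³)·D = −6x⁵ − 18x⁴ − 42x³. Remainder: −8x⁴ − 15x³ − 31x² + 53x − 16.
Step 2: lead(−8x⁴ − 15x³ − 31x² + 53x − 16) ÷ lead(D) = −8x⁴ ÷ x² = −8x². Subtract (−8x²)·D = −8x⁴ − 24x³ − 56x². Remainder: 9x³ + 25x² + 53x − 16.
Step 3: lead(9x³ + 25x² + 53x − 16) ÷ lead(D) = 9x³ ÷ x² = 9x. Subtract (9x)·D = 9x³ + 27x² + 63x. Remainder: −2x² − 10x − 16.
Step 4: lead(−2x² − 10x − 16) ÷ lead(D) = −2x² ÷ x² = −2. Subtract (−2)·D = −2x² − 6x − 14. Remainder: −4x − 2.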